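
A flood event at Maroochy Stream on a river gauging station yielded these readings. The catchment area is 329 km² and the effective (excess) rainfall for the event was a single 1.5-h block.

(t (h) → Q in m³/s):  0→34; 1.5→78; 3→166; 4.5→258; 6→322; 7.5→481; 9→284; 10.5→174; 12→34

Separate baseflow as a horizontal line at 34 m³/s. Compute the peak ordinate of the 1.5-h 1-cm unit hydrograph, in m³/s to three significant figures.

U_p ≈ 179 m³/s

Direct runoff: 0.0, 44.0, 132.0, 224.0, 288.0, 447.0, 250.0, 140.0, 0.0 m³/s; ΣQ_DR = 1525 m³/s, peak = 447.0 m³/s.
Runoff depth d = ΣQ_DR·Δt / A = 1525 × 5400 / (329 km²) = 25.03 mm.
The 1-cm UH is the DRH scaled by (10 mm)/d, so U_p = 447.0 × 10/25.03 = 179 m³/s.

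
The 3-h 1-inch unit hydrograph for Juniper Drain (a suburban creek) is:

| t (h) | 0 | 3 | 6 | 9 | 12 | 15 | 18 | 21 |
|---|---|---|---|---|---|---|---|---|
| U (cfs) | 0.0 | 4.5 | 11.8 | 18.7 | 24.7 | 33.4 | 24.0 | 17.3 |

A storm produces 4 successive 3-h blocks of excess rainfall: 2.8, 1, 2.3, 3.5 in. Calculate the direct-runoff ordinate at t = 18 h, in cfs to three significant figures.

Q ≈ 223 cfs

By discrete convolution, Q_j = Σ (P_i / 1 in) · U_{j−i}.
At t = 18 h (j=6): Q = (2.8/1)·24.0 + (1/1)·33.4 + (2.3/1)·24.7 + (3.5/1)·18.7 = 223 cfs.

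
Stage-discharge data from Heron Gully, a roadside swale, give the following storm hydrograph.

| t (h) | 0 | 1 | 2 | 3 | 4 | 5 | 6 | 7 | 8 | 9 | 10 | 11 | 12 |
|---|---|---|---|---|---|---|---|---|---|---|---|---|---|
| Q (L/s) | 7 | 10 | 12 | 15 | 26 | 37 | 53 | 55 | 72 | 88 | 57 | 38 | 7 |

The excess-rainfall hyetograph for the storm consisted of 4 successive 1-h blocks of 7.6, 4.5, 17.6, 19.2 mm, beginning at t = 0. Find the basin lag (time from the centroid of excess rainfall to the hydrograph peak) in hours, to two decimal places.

Centroid of excess rainfall: t_c = Σ P_i·t̄_i / ΣP_i = 2.4898 h (block centres at 0.5, 1.5, 2.5, 3.5 h).
Hydrograph peak occurs at t = 9 h, so basin lag t_L = 9 − 2.4898 = 6.51 h.

t_L ≈ 6.51 h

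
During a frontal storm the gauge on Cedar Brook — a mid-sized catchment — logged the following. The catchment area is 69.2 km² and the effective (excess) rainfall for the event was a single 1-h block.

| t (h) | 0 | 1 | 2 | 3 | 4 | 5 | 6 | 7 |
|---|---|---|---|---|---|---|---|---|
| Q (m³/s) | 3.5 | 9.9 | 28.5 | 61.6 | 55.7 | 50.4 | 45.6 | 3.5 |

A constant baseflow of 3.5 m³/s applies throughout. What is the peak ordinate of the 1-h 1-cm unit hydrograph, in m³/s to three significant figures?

Direct runoff: 0.0, 6.4, 25.0, 58.1, 52.2, 46.9, 42.1, 0.0 m³/s; ΣQ_DR = 230.7 m³/s, peak = 58.1 m³/s.
Runoff depth d = ΣQ_DR·Δt / A = 230.7 × 3600 / (69.2 km²) = 12.00 mm.
The 1-cm UH is the DRH scaled by (10 mm)/d, so U_p = 58.1 × 10/12.00 = 48.4 m³/s.

U_p ≈ 48.4 m³/s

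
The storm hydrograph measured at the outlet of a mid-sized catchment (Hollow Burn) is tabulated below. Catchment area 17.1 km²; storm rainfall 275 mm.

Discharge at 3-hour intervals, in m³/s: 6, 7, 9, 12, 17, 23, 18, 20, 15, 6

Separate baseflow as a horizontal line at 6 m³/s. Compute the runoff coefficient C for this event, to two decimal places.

ΣQ_DR = 73.00 m³/s; V = ΣQ_DR·Δt = 7.884 × 10^5 m³.
Runoff depth d = V / A = 46.11 mm.
C = d / P = 46.11 / 275 = 0.17.

C ≈ 0.17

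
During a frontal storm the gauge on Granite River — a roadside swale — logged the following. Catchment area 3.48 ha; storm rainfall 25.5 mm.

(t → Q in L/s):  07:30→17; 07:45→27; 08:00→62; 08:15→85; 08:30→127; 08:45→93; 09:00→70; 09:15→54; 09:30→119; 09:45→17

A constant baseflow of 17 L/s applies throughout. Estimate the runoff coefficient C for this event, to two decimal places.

ΣQ_DR = 501.0 L/s; V = ΣQ_DR·Δt = 4.509 × 10^5 L.
Runoff depth d = V / A = 12.96 mm.
C = d / P = 12.96 / 25.5 = 0.51.

C ≈ 0.51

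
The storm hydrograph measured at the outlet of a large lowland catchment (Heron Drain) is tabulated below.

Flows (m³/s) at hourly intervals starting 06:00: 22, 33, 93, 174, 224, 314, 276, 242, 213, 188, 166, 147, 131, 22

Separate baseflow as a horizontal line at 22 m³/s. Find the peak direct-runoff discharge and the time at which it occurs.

Q_p = 292.0 m³/s at t = 11:00

Subtracting baseflow gives direct-runoff ordinates: 0.0, 11.0, 71.0, 152.0, 202.0, 292.0, 254.0, 220.0, 191.0, 166.0, 144.0, 125.0, 109.0, 0.0 m³/s.
The maximum is 292.0 m³/s, occurring at the reading for t = 11:00.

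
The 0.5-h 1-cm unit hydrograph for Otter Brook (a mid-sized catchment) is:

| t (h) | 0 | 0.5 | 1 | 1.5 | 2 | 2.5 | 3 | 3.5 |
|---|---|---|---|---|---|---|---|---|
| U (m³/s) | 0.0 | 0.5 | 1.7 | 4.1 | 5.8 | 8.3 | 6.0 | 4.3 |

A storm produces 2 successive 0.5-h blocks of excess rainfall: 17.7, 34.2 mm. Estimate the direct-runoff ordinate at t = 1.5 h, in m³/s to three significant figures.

Q ≈ 13.1 m³/s

By discrete convolution, Q_j = Σ (P_i / 10 mm) · U_{j−i}.
At t = 1.5 h (j=3): Q = (17.7/10)·4.1 + (34.2/10)·1.7 = 13.1 m³/s.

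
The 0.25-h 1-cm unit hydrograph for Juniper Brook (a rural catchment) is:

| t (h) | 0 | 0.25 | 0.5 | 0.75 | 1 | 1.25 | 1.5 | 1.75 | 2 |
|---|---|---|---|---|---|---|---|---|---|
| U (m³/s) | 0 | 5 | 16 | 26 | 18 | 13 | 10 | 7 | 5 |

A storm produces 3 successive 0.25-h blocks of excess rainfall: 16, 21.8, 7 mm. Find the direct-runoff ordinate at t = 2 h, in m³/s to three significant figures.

Q ≈ 30.3 m³/s

By discrete convolution, Q_j = Σ (P_i / 10 mm) · U_{j−i}.
At t = 2 h (j=8): Q = (16/10)·5 + (21.8/10)·7 + (7/10)·10 = 30.3 m³/s.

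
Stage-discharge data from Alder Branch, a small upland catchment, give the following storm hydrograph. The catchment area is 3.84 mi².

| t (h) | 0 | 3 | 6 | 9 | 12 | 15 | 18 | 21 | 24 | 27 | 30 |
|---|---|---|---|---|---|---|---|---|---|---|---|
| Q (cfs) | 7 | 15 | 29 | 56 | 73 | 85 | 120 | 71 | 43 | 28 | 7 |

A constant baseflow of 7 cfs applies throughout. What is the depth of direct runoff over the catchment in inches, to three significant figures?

d ≈ 0.553 in

Direct runoff: 0.0, 8.0, 22.0, 49.0, 66.0, 78.0, 113.0, 64.0, 36.0, 21.0, 0.0 cfs; ΣQ_DR = 457.0 cfs.
V = ΣQ_DR · Δt = 457.0 × 10800 s = 4.936 × 10^6 ft³.
Over A = 3.84 mi², depth = V / A = 0.553 in.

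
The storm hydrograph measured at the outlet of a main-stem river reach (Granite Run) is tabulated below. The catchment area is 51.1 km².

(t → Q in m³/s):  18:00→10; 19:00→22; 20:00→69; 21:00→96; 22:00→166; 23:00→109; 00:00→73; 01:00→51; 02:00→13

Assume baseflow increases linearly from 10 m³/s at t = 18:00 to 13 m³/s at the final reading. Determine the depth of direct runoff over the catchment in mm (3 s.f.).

d ≈ 35.6 mm

Direct runoff: 0.00, 11.62, 58.25, 84.88, 154.50, 97.12, 60.75, 38.38, 0.00 m³/s; ΣQ_DR = 505.5 m³/s.
V = ΣQ_DR · Δt = 505.5 × 3600 s = 1.820 × 10^6 m³.
Over A = 51.1 km², depth = V / A = 35.6 mm.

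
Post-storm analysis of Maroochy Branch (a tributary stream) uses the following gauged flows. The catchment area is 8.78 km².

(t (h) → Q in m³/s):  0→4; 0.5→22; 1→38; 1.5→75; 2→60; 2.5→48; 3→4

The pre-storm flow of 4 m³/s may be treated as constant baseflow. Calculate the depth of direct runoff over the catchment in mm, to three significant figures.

d ≈ 45.7 mm

Direct runoff: 0.0, 18.0, 34.0, 71.0, 56.0, 44.0, 0.0 m³/s; ΣQ_DR = 223.0 m³/s.
V = ΣQ_DR · Δt = 223.0 × 1800 s = 4.014 × 10^5 m³.
Over A = 8.78 km², depth = V / A = 45.7 mm.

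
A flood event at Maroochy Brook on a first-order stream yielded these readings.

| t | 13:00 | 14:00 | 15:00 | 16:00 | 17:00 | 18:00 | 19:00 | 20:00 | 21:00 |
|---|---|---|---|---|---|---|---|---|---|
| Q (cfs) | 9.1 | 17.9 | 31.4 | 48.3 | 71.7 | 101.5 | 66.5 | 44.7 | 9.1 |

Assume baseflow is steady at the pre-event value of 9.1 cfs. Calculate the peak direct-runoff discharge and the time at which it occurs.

Q_p = 92.4 cfs at t = 18:00

Subtracting baseflow gives direct-runoff ordinates: 0.0, 8.8, 22.3, 39.2, 62.6, 92.4, 57.4, 35.6, 0.0 cfs.
The maximum is 92.4 cfs, occurring at the reading for t = 18:00.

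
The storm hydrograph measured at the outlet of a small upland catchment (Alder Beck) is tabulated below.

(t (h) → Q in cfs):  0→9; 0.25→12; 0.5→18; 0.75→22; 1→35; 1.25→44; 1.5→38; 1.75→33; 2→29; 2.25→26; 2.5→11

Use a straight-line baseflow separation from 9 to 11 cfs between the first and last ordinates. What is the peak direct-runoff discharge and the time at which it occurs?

Q_p = 34.00 cfs at t = 1.25 h

Subtracting baseflow gives direct-runoff ordinates: 0.00, 2.80, 8.60, 12.40, 25.20, 34.00, 27.80, 22.60, 18.40, 15.20, 0.00 cfs.
The maximum is 34.00 cfs, occurring at the reading for t = 1.25 h.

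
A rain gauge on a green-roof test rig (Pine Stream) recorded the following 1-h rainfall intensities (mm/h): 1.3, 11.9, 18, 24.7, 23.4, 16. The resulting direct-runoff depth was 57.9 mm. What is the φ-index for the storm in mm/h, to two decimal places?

φ ≈ 7.22 mm/h

Only the 5 blocks with intensity above φ contribute runoff: 11.9, 18, 24.7, 23.4, 16 mm/h.
Σ(I−φ)·Δt = d  ⇒  (11.9+18+24.7+23.4+16 − 5φ)·1 = 57.9
φ = (94.00 − 57.9/1) / 5 = 7.22 mm/h.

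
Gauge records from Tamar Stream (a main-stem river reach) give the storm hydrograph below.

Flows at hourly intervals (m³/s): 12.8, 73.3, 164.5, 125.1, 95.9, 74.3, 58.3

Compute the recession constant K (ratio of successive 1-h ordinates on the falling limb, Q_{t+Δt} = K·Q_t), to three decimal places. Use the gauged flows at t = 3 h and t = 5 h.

Using the recession-limb readings at t = 3 h and t = 5 h: Q falls from 125.1 to 74.3 m³/s over 2 intervals.
K = (Q₂/Q₁)^(1/2) = (74.3/125.1)^(1/2) = 0.771.

K ≈ 0.771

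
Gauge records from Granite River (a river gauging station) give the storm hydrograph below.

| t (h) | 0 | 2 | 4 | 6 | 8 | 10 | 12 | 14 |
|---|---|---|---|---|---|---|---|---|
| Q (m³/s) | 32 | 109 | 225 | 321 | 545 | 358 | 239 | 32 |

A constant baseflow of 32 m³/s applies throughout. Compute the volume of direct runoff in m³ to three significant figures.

V ≈ 1.16 × 10^7 m³

Direct-runoff ordinates (Q − Q_b): 0.0, 77.0, 193.0, 289.0, 513.0, 326.0, 207.0, 0.0 m³/s.
ΣQ_DR = 1605 m³/s.
With Δt = 2 h = 7200 s, V = ΣQ_DR · Δt = 1605 × 7200 = 1.16 × 10^7 m³.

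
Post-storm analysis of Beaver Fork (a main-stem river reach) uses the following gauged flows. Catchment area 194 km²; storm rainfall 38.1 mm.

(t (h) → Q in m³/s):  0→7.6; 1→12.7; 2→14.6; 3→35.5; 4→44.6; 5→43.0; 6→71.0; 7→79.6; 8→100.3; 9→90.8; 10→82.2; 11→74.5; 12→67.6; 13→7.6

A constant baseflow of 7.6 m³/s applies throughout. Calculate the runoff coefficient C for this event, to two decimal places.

ΣQ_DR = 625.2 m³/s; V = ΣQ_DR·Δt = 2.251 × 10^6 m³.
Runoff depth d = V / A = 11.60 mm.
C = d / P = 11.60 / 38.1 = 0.30.

C ≈ 0.30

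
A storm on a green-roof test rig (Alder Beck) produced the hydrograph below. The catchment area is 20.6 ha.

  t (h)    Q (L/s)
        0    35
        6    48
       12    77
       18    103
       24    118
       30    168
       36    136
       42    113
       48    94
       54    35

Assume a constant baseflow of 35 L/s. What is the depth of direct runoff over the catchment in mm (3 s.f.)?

Direct runoff: 0.0, 13.0, 42.0, 68.0, 83.0, 133.0, 101.0, 78.0, 59.0, 0.0 L/s; ΣQ_DR = 577.0 L/s.
V = ΣQ_DR · Δt = 577.0 × 21600 s = 1.246 × 10^7 L.
Over A = 20.6 ha, depth = V / A = 60.5 mm.

d ≈ 60.5 mm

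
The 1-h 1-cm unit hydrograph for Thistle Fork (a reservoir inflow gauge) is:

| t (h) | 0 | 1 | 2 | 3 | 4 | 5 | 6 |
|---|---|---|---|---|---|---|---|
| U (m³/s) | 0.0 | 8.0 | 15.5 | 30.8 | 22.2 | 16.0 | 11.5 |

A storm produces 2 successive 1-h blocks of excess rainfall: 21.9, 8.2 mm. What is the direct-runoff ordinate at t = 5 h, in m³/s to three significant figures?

Q ≈ 53.2 m³/s

By discrete convolution, Q_j = Σ (P_i / 10 mm) · U_{j−i}.
At t = 5 h (j=5): Q = (21.9/10)·16.0 + (8.2/10)·22.2 = 53.2 m³/s.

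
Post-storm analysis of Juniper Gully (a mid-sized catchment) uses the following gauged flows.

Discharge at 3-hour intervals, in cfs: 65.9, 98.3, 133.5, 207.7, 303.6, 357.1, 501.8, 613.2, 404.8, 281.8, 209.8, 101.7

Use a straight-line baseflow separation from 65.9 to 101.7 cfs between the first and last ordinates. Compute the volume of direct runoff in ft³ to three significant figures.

V ≈ 2.46 × 10^7 ft³

Direct-runoff ordinates (Q − Q_b): 0.00, 29.15, 61.09, 132.04, 224.68, 274.93, 416.37, 524.52, 312.86, 186.61, 111.35, 0.00 cfs.
ΣQ_DR = 2274 cfs.
With Δt = 3 h = 10800 s, V = ΣQ_DR · Δt = 2274 × 10800 = 2.46 × 10^7 ft³.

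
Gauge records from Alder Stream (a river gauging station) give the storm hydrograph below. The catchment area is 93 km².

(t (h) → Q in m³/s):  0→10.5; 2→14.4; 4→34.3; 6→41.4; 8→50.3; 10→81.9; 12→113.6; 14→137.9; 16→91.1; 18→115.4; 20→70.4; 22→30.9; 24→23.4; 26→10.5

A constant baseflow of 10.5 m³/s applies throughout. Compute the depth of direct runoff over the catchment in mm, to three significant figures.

Direct runoff: 0.0, 3.9, 23.8, 30.9, 39.8, 71.4, 103.1, 127.4, 80.6, 104.9, 59.9, 20.4, 12.9, 0.0 m³/s; ΣQ_DR = 679.0 m³/s.
V = ΣQ_DR · Δt = 679.0 × 7200 s = 4.889 × 10^6 m³.
Over A = 93 km², depth = V / A = 52.6 mm.

d ≈ 52.6 mm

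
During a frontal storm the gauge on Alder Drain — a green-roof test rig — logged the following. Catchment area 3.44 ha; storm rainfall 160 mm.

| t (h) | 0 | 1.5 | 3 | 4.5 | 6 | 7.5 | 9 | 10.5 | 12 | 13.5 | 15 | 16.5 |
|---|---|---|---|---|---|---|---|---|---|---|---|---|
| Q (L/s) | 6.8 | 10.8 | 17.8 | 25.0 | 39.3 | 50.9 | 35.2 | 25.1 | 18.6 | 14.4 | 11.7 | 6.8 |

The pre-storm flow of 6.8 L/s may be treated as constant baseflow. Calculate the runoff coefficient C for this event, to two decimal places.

C ≈ 0.18

ΣQ_DR = 180.8 L/s; V = ΣQ_DR·Δt = 9.763 × 10^5 L.
Runoff depth d = V / A = 28.38 mm.
C = d / P = 28.38 / 160 = 0.18.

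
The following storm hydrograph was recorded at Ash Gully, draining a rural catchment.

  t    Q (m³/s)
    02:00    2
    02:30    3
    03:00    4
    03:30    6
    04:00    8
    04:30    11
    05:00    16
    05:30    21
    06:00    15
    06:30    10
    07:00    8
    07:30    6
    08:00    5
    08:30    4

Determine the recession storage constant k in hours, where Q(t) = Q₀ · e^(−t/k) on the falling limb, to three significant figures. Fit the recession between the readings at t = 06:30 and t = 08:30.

On the falling limb, Q drops from 10 to 4 m³/s between t = 06:30 and t = 08:30 (Δt = 2 h).
k = −Δt / ln(Q₂/Q₁) = −2 / ln(4/10) = 2.18 h.

k ≈ 2.18 h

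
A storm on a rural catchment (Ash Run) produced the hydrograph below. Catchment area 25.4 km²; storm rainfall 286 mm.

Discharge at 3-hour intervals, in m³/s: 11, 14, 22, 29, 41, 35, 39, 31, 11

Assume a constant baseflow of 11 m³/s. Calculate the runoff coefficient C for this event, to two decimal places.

ΣQ_DR = 134.0 m³/s; V = ΣQ_DR·Δt = 1.447 × 10^6 m³.
Runoff depth d = V / A = 56.98 mm.
C = d / P = 56.98 / 286 = 0.20.

C ≈ 0.20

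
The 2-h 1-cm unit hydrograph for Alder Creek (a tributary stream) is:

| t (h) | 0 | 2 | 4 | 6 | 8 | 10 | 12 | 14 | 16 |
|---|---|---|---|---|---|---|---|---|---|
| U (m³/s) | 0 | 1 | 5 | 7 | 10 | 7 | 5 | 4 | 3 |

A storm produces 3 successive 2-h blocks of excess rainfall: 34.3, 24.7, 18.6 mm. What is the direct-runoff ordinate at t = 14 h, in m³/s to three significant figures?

By discrete convolution, Q_j = Σ (P_i / 10 mm) · U_{j−i}.
At t = 14 h (j=7): Q = (34.3/10)·4 + (24.7/10)·5 + (18.6/10)·7 = 39.1 m³/s.

Q ≈ 39.1 m³/s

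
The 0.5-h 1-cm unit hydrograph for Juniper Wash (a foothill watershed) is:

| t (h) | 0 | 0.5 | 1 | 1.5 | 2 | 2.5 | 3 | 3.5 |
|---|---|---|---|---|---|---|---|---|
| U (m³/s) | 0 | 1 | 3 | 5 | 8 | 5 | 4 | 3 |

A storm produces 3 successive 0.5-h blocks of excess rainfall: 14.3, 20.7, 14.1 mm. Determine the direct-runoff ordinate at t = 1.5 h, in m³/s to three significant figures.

Q ≈ 14.8 m³/s

By discrete convolution, Q_j = Σ (P_i / 10 mm) · U_{j−i}.
At t = 1.5 h (j=3): Q = (14.3/10)·5 + (20.7/10)·3 + (14.1/10)·1 = 14.8 m³/s.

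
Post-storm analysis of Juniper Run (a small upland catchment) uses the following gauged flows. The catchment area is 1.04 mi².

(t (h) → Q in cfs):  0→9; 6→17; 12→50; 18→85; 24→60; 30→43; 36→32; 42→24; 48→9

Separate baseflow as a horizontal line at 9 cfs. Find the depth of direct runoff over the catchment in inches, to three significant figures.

Direct runoff: 0.0, 8.0, 41.0, 76.0, 51.0, 34.0, 23.0, 15.0, 0.0 cfs; ΣQ_DR = 248.0 cfs.
V = ΣQ_DR · Δt = 248.0 × 21600 s = 5.357 × 10^6 ft³.
Over A = 1.04 mi², depth = V / A = 2.22 in.

d ≈ 2.22 in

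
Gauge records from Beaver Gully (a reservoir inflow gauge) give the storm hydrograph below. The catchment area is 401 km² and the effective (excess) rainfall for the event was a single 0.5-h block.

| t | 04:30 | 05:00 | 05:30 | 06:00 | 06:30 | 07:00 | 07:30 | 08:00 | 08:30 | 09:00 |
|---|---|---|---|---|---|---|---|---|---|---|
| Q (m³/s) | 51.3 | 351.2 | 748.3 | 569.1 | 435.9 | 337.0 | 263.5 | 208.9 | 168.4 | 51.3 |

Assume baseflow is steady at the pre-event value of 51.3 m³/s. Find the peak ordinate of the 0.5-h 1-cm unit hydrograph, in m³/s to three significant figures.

Direct runoff: 0.0, 299.9, 697.0, 517.8, 384.6, 285.7, 212.2, 157.6, 117.1, 0.0 m³/s; ΣQ_DR = 2672 m³/s, peak = 697.0 m³/s.
Runoff depth d = ΣQ_DR·Δt / A = 2672 × 1800 / (401 km²) = 11.99 mm.
The 1-cm UH is the DRH scaled by (10 mm)/d, so U_p = 697.0 × 10/11.99 = 581 m³/s.

U_p ≈ 581 m³/s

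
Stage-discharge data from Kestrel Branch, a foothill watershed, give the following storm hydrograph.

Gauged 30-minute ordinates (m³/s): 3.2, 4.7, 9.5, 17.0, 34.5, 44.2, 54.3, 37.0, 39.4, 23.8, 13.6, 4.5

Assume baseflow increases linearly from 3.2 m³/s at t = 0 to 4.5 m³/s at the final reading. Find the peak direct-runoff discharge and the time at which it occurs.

Q_p = 50.39 m³/s at t = 3 h

Subtracting baseflow gives direct-runoff ordinates: 0.00, 1.38, 6.06, 13.45, 30.83, 40.41, 50.39, 32.97, 35.25, 19.54, 9.22, 0.00 m³/s.
The maximum is 50.39 m³/s, occurring at the reading for t = 3 h.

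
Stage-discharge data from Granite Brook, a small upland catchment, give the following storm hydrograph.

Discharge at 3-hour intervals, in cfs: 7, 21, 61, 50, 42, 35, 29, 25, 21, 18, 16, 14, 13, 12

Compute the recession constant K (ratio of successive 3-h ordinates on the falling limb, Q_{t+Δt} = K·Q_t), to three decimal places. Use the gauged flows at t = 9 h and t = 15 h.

K ≈ 0.837

Using the recession-limb readings at t = 9 h and t = 15 h: Q falls from 50 to 35 cfs over 2 intervals.
K = (Q₂/Q₁)^(1/2) = (35/50)^(1/2) = 0.837.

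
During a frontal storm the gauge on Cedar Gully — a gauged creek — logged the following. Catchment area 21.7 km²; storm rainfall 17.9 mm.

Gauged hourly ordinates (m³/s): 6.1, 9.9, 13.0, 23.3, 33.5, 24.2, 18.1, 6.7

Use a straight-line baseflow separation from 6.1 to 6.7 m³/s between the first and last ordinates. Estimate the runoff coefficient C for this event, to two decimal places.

C ≈ 0.77

ΣQ_DR = 83.60 m³/s; V = ΣQ_DR·Δt = 3.010 × 10^5 m³.
Runoff depth d = V / A = 13.87 mm.
C = d / P = 13.87 / 17.9 = 0.77.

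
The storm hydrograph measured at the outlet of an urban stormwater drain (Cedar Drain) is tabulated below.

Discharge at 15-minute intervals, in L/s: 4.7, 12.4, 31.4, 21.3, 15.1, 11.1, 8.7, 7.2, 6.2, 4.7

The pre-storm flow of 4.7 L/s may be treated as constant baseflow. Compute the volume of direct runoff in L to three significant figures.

V ≈ 68200 L

Direct-runoff ordinates (Q − Q_b): 0.0, 7.7, 26.7, 16.6, 10.4, 6.4, 4.0, 2.5, 1.5, 0.0 L/s.
ΣQ_DR = 75.80 L/s.
With Δt = 0.25 h = 900 s, V = ΣQ_DR · Δt = 75.80 × 900 = 68200 L.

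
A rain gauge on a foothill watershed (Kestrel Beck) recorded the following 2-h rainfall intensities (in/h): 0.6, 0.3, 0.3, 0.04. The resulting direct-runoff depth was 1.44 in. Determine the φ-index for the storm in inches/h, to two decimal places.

Only the 3 blocks with intensity above φ contribute runoff: 0.6, 0.3, 0.3 in/h.
Σ(I−φ)·Δt = d  ⇒  (0.6+0.3+0.3 − 3φ)·2 = 1.44
φ = (1.200 − 1.44/2) / 3 = 0.16 in/h.

φ ≈ 0.16 in/h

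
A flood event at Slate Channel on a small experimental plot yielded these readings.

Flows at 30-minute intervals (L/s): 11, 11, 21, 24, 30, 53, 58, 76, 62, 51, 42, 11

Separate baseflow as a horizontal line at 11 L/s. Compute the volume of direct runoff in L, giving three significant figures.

Direct-runoff ordinates (Q − Q_b): 0.0, 0.0, 10.0, 13.0, 19.0, 42.0, 47.0, 65.0, 51.0, 40.0, 31.0, 0.0 L/s.
ΣQ_DR = 318.0 L/s.
With Δt = 0.5 h = 1800 s, V = ΣQ_DR · Δt = 318.0 × 1800 = 5.72 × 10^5 L.

V ≈ 5.72 × 10^5 L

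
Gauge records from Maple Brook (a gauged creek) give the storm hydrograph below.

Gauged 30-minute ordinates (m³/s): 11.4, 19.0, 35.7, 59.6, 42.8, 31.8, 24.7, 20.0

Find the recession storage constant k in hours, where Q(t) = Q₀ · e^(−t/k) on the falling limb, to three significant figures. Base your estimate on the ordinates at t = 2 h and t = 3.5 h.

On the falling limb, Q drops from 42.8 to 20.0 m³/s between t = 2 h and t = 3.5 h (Δt = 1.5 h).
k = −Δt / ln(Q₂/Q₁) = −1.5 / ln(20.0/42.8) = 1.97 h.

k ≈ 1.97 h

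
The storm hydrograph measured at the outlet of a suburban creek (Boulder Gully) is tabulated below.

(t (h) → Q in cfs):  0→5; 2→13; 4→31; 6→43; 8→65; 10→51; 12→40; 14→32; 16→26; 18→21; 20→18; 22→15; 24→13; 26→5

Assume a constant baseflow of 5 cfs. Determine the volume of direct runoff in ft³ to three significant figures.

Direct-runoff ordinates (Q − Q_b): 0.0, 8.0, 26.0, 38.0, 60.0, 46.0, 35.0, 27.0, 21.0, 16.0, 13.0, 10.0, 8.0, 0.0 cfs.
ΣQ_DR = 308.0 cfs.
With Δt = 2 h = 7200 s, V = ΣQ_DR · Δt = 308.0 × 7200 = 2.22 × 10^6 ft³.

V ≈ 2.22 × 10^6 ft³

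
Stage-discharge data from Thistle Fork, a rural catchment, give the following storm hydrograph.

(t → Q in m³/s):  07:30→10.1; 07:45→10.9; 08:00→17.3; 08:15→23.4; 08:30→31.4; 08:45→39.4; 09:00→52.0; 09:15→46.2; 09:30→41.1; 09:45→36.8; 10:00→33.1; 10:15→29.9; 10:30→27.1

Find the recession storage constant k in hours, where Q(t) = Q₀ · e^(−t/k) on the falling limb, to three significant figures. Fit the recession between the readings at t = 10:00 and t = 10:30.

On the falling limb, Q drops from 33.1 to 27.1 m³/s between t = 10:00 and t = 10:30 (Δt = 0.5 h).
k = −Δt / ln(Q₂/Q₁) = −0.5 / ln(27.1/33.1) = 2.50 h.

k ≈ 2.50 h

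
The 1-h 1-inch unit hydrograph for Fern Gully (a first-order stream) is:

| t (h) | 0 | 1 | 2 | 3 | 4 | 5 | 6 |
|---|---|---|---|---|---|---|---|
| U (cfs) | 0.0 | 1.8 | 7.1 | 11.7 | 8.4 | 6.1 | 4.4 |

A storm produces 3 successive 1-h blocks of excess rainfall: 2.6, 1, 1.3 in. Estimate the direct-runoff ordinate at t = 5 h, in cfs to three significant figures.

Q ≈ 39.5 cfs

By discrete convolution, Q_j = Σ (P_i / 1 in) · U_{j−i}.
At t = 5 h (j=5): Q = (2.6/1)·6.1 + (1/1)·8.4 + (1.3/1)·11.7 = 39.5 cfs.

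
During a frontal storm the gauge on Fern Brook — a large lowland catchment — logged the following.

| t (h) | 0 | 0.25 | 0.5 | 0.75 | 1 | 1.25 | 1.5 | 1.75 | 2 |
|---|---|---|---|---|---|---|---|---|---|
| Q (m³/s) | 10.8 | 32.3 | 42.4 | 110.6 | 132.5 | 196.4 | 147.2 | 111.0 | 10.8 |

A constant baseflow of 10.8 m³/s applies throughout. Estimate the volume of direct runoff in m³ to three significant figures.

Direct-runoff ordinates (Q − Q_b): 0.0, 21.5, 31.6, 99.8, 121.7, 185.6, 136.4, 100.2, 0.0 m³/s.
ΣQ_DR = 696.8 m³/s.
With Δt = 0.25 h = 900 s, V = ΣQ_DR · Δt = 696.8 × 900 = 6.27 × 10^5 m³.

V ≈ 6.27 × 10^5 m³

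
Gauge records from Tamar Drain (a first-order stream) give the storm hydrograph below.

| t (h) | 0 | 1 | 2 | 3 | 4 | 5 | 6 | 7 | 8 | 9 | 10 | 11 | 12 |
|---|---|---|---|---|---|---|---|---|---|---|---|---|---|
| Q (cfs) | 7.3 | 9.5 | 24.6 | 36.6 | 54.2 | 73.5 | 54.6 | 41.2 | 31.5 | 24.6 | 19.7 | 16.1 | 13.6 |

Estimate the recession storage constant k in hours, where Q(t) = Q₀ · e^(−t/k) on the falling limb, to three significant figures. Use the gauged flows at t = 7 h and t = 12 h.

On the falling limb, Q drops from 41.2 to 13.6 cfs between t = 7 h and t = 12 h (Δt = 5 h).
k = −Δt / ln(Q₂/Q₁) = −5 / ln(13.6/41.2) = 4.51 h.

k ≈ 4.51 h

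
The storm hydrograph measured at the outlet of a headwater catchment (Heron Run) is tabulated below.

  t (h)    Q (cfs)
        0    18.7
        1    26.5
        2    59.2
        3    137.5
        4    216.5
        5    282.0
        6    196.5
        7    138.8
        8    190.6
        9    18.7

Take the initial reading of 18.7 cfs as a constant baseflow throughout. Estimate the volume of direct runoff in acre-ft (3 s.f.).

Direct-runoff ordinates (Q − Q_b): 0.0, 7.8, 40.5, 118.8, 197.8, 263.3, 177.8, 120.1, 171.9, 0.0 cfs.
ΣQ_DR = 1098 cfs.
With Δt = 1 h = 3600 s, V = ΣQ_DR · Δt = 1098 × 3600 = 3.95 × 10^6 ft³ = 90.7 acre-ft.

V ≈ 90.7 acre-ft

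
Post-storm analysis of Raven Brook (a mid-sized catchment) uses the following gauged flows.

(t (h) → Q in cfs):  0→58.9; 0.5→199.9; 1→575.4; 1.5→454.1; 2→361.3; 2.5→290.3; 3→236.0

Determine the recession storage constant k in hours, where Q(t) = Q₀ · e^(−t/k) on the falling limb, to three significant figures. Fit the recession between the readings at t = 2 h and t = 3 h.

k ≈ 2.35 h

On the falling limb, Q drops from 361.3 to 236.0 cfs between t = 2 h and t = 3 h (Δt = 1 h).
k = −Δt / ln(Q₂/Q₁) = −1 / ln(236.0/361.3) = 2.35 h.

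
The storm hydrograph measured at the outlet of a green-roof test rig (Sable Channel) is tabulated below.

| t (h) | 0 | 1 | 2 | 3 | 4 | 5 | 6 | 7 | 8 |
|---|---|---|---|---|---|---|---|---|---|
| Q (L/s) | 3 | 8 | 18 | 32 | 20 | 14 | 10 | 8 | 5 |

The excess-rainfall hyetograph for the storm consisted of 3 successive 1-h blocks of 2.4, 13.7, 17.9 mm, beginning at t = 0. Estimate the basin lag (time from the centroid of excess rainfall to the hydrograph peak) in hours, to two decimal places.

Centroid of excess rainfall: t_c = Σ P_i·t̄_i / ΣP_i = 1.9559 h (block centres at 0.5, 1.5, 2.5 h).
Hydrograph peak occurs at t = 3 h, so basin lag t_L = 3 − 1.9559 = 1.04 h.

t_L ≈ 1.04 h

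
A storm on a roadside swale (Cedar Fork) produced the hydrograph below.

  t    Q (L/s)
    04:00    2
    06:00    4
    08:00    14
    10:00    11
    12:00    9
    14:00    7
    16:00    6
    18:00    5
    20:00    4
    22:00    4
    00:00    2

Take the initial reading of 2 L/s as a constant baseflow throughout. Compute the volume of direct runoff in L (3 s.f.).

Direct-runoff ordinates (Q − Q_b): 0.0, 2.0, 12.0, 9.0, 7.0, 5.0, 4.0, 3.0, 2.0, 2.0, 0.0 L/s.
ΣQ_DR = 46.00 L/s.
With Δt = 2 h = 7200 s, V = ΣQ_DR · Δt = 46.00 × 7200 = 3.31 × 10^5 L.

V ≈ 3.31 × 10^5 L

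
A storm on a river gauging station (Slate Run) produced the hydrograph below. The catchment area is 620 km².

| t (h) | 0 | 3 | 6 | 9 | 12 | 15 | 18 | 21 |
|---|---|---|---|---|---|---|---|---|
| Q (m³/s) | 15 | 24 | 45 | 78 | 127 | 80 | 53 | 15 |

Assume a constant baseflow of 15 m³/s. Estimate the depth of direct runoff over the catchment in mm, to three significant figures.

Direct runoff: 0.0, 9.0, 30.0, 63.0, 112.0, 65.0, 38.0, 0.0 m³/s; ΣQ_DR = 317.0 m³/s.
V = ΣQ_DR · Δt = 317.0 × 10800 s = 3.424 × 10^6 m³.
Over A = 620 km², depth = V / A = 5.52 mm.

d ≈ 5.52 mm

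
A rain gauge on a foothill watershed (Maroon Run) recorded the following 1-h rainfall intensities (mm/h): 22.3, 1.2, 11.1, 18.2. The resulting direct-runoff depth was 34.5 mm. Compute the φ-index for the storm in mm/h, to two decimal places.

φ ≈ 5.70 mm/h

Only the 3 blocks with intensity above φ contribute runoff: 22.3, 11.1, 18.2 mm/h.
Σ(I−φ)·Δt = d  ⇒  (22.3+11.1+18.2 − 3φ)·1 = 34.5
φ = (51.60 − 34.5/1) / 3 = 5.70 mm/h.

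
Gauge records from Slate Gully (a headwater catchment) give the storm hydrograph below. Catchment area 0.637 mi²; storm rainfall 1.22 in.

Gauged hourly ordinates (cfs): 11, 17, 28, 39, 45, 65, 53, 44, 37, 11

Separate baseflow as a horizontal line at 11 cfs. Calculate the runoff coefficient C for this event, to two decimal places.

ΣQ_DR = 240.0 cfs; V = ΣQ_DR·Δt = 8.640 × 10^5 ft³.
Runoff depth d = V / A = 0.5838 in.
C = d / P = 0.5838 / 1.22 = 0.48.

C ≈ 0.48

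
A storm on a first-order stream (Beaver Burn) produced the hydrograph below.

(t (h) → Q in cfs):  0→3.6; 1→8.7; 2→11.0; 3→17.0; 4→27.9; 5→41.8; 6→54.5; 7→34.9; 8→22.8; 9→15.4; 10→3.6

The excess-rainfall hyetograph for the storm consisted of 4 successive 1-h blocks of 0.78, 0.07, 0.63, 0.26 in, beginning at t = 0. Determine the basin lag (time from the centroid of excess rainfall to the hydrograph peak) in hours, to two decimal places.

t_L ≈ 4.29 h

Centroid of excess rainfall: t_c = Σ P_i·t̄_i / ΣP_i = 1.7126 h (block centres at 0.5, 1.5, 2.5, 3.5 h).
Hydrograph peak occurs at t = 6 h, so basin lag t_L = 6 − 1.7126 = 4.29 h.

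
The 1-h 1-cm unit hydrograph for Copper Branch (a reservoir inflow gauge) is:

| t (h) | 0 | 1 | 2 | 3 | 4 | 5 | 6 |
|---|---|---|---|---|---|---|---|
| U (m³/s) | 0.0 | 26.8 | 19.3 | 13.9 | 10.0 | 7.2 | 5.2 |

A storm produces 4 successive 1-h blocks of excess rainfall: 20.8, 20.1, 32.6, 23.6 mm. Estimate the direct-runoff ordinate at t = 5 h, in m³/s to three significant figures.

Q ≈ 126 m³/s

By discrete convolution, Q_j = Σ (P_i / 10 mm) · U_{j−i}.
At t = 5 h (j=5): Q = (20.8/10)·7.2 + (20.1/10)·10.0 + (32.6/10)·13.9 + (23.6/10)·19.3 = 126 m³/s.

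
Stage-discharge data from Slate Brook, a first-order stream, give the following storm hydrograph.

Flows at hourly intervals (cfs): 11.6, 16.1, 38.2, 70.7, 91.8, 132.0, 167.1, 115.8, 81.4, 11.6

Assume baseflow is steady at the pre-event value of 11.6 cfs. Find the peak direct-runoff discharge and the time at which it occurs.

Subtracting baseflow gives direct-runoff ordinates: 0.0, 4.5, 26.6, 59.1, 80.2, 120.4, 155.5, 104.2, 69.8, 0.0 cfs.
The maximum is 155.5 cfs, occurring at the reading for t = 6 h.

Q_p = 155.5 cfs at t = 6 h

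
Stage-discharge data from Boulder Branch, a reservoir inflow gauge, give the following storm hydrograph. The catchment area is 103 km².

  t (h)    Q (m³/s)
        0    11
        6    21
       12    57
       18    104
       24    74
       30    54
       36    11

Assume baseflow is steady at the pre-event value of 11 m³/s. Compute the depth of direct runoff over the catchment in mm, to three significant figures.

d ≈ 53.5 mm

Direct runoff: 0.0, 10.0, 46.0, 93.0, 63.0, 43.0, 0.0 m³/s; ΣQ_DR = 255.0 m³/s.
V = ΣQ_DR · Δt = 255.0 × 21600 s = 5.508 × 10^6 m³.
Over A = 103 km², depth = V / A = 53.5 mm.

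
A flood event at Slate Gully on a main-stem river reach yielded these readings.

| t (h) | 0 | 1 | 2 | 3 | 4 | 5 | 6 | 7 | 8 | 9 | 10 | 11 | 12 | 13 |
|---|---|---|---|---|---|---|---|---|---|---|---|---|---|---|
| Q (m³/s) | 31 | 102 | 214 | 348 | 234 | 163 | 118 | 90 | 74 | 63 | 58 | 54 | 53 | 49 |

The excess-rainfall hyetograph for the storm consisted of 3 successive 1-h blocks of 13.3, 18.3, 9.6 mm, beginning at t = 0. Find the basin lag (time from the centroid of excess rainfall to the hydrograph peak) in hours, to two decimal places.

Centroid of excess rainfall: t_c = Σ P_i·t̄_i / ΣP_i = 1.4102 h (block centres at 0.5, 1.5, 2.5 h).
Hydrograph peak occurs at t = 3 h, so basin lag t_L = 3 − 1.4102 = 1.59 h.

t_L ≈ 1.59 h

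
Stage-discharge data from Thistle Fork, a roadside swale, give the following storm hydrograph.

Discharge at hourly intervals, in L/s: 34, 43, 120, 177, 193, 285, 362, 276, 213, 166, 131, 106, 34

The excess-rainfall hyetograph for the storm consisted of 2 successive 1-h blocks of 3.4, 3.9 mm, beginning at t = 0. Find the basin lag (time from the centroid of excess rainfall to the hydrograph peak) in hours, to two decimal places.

Centroid of excess rainfall: t_c = Σ P_i·t̄_i / ΣP_i = 1.0342 h (block centres at 0.5, 1.5 h).
Hydrograph peak occurs at t = 6 h, so basin lag t_L = 6 − 1.0342 = 4.97 h.

t_L ≈ 4.97 h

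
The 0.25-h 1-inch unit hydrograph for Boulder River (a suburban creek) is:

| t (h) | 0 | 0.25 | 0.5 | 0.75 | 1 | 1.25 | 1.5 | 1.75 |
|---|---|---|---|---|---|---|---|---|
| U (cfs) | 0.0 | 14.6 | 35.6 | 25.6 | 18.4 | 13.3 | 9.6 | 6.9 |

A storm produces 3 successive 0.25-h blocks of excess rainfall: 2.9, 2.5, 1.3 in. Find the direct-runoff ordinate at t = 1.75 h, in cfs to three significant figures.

By discrete convolution, Q_j = Σ (P_i / 1 in) · U_{j−i}.
At t = 1.75 h (j=7): Q = (2.9/1)·6.9 + (2.5/1)·9.6 + (1.3/1)·13.3 = 61.3 cfs.

Q ≈ 61.3 cfs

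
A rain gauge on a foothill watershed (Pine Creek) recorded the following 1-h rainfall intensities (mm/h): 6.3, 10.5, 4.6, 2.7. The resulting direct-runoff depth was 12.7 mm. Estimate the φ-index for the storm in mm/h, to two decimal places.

Only the 3 blocks with intensity above φ contribute runoff: 6.3, 10.5, 4.6 mm/h.
Σ(I−φ)·Δt = d  ⇒  (6.3+10.5+4.6 − 3φ)·1 = 12.7
φ = (21.40 − 12.7/1) / 3 = 2.90 mm/h.

φ ≈ 2.90 mm/h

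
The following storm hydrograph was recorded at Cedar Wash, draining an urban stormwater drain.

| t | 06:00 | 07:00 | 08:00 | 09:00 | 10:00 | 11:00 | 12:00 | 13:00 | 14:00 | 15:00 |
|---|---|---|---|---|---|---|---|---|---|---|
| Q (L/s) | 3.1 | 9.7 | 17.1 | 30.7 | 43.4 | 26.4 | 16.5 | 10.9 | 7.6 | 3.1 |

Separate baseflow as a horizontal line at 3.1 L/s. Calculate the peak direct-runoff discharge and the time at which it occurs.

Subtracting baseflow gives direct-runoff ordinates: 0.0, 6.6, 14.0, 27.6, 40.3, 23.3, 13.4, 7.8, 4.5, 0.0 L/s.
The maximum is 40.3 L/s, occurring at the reading for t = 10:00.

Q_p = 40.3 L/s at t = 10:00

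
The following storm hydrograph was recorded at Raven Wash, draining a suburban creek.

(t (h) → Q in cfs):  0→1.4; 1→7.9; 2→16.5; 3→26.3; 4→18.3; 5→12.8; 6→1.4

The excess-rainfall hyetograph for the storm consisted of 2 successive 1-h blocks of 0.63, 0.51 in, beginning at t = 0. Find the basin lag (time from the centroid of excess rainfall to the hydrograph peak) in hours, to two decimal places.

Centroid of excess rainfall: t_c = Σ P_i·t̄_i / ΣP_i = 0.9474 h (block centres at 0.5, 1.5 h).
Hydrograph peak occurs at t = 3 h, so basin lag t_L = 3 − 0.9474 = 2.05 h.

t_L ≈ 2.05 h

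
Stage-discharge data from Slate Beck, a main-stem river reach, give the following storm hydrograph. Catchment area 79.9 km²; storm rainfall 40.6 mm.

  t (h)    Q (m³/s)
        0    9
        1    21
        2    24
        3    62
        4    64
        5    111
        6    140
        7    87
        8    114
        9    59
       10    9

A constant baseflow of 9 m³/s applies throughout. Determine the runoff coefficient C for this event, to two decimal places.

C ≈ 0.67

ΣQ_DR = 601.0 m³/s; V = ΣQ_DR·Δt = 2.164 × 10^6 m³.
Runoff depth d = V / A = 27.08 mm.
C = d / P = 27.08 / 40.6 = 0.67.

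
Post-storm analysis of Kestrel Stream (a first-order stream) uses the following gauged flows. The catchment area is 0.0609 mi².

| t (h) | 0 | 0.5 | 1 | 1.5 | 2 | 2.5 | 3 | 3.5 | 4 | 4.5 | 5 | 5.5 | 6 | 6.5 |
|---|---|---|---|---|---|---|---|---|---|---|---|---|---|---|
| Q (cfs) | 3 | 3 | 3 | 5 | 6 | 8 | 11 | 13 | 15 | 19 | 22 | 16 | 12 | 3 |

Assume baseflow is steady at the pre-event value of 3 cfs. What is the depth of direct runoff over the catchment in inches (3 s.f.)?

d ≈ 1.23 in

Direct runoff: 0.0, 0.0, 0.0, 2.0, 3.0, 5.0, 8.0, 10.0, 12.0, 16.0, 19.0, 13.0, 9.0, 0.0 cfs; ΣQ_DR = 97.00 cfs.
V = ΣQ_DR · Δt = 97.00 × 1800 s = 1.746 × 10^5 ft³.
Over A = 0.0609 mi², depth = V / A = 1.23 in.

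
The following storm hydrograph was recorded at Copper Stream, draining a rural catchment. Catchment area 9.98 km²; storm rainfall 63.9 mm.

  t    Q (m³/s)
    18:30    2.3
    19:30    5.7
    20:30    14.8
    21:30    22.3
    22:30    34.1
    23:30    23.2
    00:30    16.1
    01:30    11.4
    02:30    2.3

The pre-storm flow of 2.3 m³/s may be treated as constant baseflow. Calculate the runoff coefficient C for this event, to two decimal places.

ΣQ_DR = 111.5 m³/s; V = ΣQ_DR·Δt = 4.014 × 10^5 m³.
Runoff depth d = V / A = 40.22 mm.
C = d / P = 40.22 / 63.9 = 0.63.

C ≈ 0.63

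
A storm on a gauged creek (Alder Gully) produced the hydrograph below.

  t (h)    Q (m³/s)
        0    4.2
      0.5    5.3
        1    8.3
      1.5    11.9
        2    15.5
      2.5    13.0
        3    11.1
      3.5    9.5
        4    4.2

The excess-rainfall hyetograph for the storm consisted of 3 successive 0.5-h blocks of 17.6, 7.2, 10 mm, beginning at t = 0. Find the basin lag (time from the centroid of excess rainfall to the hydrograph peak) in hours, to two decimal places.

Centroid of excess rainfall: t_c = Σ P_i·t̄_i / ΣP_i = 0.6408 h (block centres at 0.25, 0.75, 1.25 h).
Hydrograph peak occurs at t = 2 h, so basin lag t_L = 2 − 0.6408 = 1.36 h.

t_L ≈ 1.36 h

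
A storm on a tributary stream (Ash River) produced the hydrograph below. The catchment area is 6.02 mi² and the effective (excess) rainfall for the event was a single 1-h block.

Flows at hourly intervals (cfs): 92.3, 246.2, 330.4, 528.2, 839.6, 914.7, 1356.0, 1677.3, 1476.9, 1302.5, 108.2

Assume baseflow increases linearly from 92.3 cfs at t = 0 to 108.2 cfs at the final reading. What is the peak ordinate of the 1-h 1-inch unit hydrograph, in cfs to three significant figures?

Direct runoff: 0.00, 152.31, 234.92, 431.13, 740.94, 814.45, 1254.16, 1573.87, 1371.88, 1195.89, 0.00 cfs; ΣQ_DR = 7770 cfs, peak = 1573.87 cfs.
Runoff depth d = ΣQ_DR·Δt / A = 7770 × 3600 / (6.02 mi²) = 2.000 in.
The 1-inch UH is the DRH scaled by (1 in)/d, so U_p = 1573.87 × 1/2.000 = 787 cfs.

U_p ≈ 787 cfs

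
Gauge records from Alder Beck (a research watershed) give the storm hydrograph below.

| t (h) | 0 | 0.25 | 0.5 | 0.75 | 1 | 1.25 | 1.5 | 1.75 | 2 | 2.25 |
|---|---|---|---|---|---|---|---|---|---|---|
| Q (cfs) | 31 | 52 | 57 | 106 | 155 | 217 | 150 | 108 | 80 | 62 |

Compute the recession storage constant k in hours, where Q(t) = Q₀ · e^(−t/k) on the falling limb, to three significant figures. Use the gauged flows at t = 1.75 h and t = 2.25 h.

k ≈ 0.901 h

On the falling limb, Q drops from 108 to 62 cfs between t = 1.75 h and t = 2.25 h (Δt = 0.5 h).
k = −Δt / ln(Q₂/Q₁) = −0.5 / ln(62/108) = 0.901 h.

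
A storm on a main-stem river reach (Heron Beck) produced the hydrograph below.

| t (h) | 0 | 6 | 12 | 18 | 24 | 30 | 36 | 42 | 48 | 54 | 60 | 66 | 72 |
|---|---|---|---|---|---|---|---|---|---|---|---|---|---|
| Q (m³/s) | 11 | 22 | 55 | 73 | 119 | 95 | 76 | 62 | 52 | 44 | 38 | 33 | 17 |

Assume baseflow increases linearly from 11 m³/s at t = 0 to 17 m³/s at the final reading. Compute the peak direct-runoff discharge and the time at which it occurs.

Subtracting baseflow gives direct-runoff ordinates: 0.00, 10.50, 43.00, 60.50, 106.00, 81.50, 62.00, 47.50, 37.00, 28.50, 22.00, 16.50, 0.00 m³/s.
The maximum is 106.00 m³/s, occurring at the reading for t = 24 h.

Q_p = 106.00 m³/s at t = 24 h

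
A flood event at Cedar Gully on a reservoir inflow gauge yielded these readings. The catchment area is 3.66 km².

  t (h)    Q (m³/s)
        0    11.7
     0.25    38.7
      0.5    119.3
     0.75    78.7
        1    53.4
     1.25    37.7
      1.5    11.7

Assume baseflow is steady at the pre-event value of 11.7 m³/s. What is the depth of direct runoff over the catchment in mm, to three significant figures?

Direct runoff: 0.0, 27.0, 107.6, 67.0, 41.7, 26.0, 0.0 m³/s; ΣQ_DR = 269.3 m³/s.
V = ΣQ_DR · Δt = 269.3 × 900 s = 2.424 × 10^5 m³.
Over A = 3.66 km², depth = V / A = 66.2 mm.

d ≈ 66.2 mm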